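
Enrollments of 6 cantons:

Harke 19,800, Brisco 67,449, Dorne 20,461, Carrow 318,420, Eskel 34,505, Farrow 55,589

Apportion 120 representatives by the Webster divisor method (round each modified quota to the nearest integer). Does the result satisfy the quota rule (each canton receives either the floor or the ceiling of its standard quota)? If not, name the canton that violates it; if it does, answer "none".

Standard quotas: Harke 4.603, Brisco 15.679, Dorne 4.756, Carrow 74.019, Eskel 8.021, Farrow 12.922.
Webster allocation: Harke 5, Brisco 16, Dorne 5, Carrow 73, Eskel 8, Farrow 13.
Carrow has quota 74.019 (lower 74, upper 75) but receives 73 — outside the quota interval.

Carrow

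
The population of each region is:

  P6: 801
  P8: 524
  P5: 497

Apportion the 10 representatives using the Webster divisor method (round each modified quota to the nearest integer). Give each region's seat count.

Standard divisor 1822/10 ≈ 182.2; standard quotas: P6 4.396, P8 2.876, P5 2.728.
Rounding to the nearest integer gives P6 4, P8 3, P5 3 — total 10, matching the house size, so no adjustment is needed.

P6=4, P8=3, P5=3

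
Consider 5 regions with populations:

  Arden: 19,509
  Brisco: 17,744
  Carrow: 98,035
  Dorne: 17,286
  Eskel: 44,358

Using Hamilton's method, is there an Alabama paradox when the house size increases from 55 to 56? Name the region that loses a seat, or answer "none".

Arden

At 55 seats: Arden 6, Brisco 5, Carrow 27, Dorne 5, Eskel 12.
At 56 seats: Arden 5, Brisco 5, Carrow 28, Dorne 5, Eskel 13.
Arden drops from 6 to 5.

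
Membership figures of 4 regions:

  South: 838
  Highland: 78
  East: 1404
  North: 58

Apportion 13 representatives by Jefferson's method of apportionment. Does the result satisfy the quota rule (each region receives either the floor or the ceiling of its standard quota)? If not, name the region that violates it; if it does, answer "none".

Standard quotas: South 4.581, Highland 0.426, East 7.675, North 0.317.
Jefferson allocation: South 5, Highland 0, East 8, North 0.
Every allocation lies between the lower and upper quota.

none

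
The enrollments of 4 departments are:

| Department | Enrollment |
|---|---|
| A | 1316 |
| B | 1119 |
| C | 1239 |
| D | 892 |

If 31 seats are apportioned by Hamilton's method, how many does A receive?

9

Total 4566; standard divisor 4566/31 ≈ 147.29.
Standard quotas: A 8.935, B 7.597, C 8.412, D 6.056.
Lower quotas: A 8, B 7, C 8, D 6 (sum 29, leaving 2 seats).
Remainders in descending order: A 0.935, B 0.597, C 0.412, D 0.056.
Largest remainders: A, B receive the extra seats.
A receives 9.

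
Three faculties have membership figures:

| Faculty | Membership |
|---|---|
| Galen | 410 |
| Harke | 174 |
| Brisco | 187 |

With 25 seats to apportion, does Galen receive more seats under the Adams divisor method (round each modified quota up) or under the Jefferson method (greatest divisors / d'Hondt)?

Adams: Galen 13, Harke 6, Brisco 6.
Jefferson: Galen 14, Harke 5, Brisco 6.
Galen gets 13 under Adams and 14 under Jefferson.

Jefferson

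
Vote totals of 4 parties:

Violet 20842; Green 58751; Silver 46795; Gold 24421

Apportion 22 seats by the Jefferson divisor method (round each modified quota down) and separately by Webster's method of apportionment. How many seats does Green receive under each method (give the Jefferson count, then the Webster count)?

9 and 8

Jefferson: Violet 3, Green 9, Silver 7, Gold 3.
Webster: Violet 3, Green 8, Silver 7, Gold 4.
Green gets 9 under Jefferson and 8 under Webster.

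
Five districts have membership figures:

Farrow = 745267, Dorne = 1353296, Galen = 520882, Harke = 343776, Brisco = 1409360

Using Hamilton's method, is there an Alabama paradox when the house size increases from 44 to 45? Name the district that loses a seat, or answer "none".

At 44 seats: Farrow 8, Dorne 14, Galen 5, Harke 3, Brisco 14.
At 45 seats: Farrow 8, Dorne 14, Galen 5, Harke 4, Brisco 14.
No district's allocation decreased.

none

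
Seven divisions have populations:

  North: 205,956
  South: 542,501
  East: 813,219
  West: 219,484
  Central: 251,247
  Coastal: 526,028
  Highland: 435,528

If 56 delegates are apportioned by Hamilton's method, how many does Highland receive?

The standard divisor is 2993963/56 ≈ 53463.625.
Standard quotas: North 3.8523, South 10.1471, East 15.2107, West 4.1053, Central 4.6994, Coastal 9.8390, Highland 8.1462.
Lower quotas: North 3, South 10, East 15, West 4, Central 4, Coastal 9, Highland 8 (sum 53, leaving 3 seats).
Remainders in descending order: North 0.8523, Coastal 0.8390, Central 0.6994, East 0.2107, South 0.1471, Highland 0.1462, West 0.1053.
Largest remainders: North, Coastal, Central receive the extra seats.
Highland receives 8.

8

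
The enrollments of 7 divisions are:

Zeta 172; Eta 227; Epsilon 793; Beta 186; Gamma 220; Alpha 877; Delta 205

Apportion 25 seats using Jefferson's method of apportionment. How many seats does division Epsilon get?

8

Standard divisor 2680/25 ≈ 107.2; standard quotas: Zeta 1.604, Eta 2.118, Epsilon 7.397, Beta 1.735, Gamma 2.052, Alpha 8.181, Delta 1.912.
Rounding down gives 1, 2, 7, 1, 2, 8, 1 = 22 seats, so the divisor must be adjusted.
With modified divisor 95: modified quotas Zeta 1.811, Eta 2.389, Epsilon 8.347, Beta 1.958, Gamma 2.316, Alpha 9.232, Delta 2.158.
Rounding down: Zeta 1, Eta 2, Epsilon 8, Beta 1, Gamma 2, Alpha 9, Delta 2 (total 25).
Epsilon receives 8.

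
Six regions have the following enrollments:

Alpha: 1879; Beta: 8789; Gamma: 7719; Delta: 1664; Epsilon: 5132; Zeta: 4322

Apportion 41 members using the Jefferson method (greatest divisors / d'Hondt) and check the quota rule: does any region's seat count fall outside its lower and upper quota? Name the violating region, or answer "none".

none

Standard quotas: Alpha 2.611, Beta 12.213, Gamma 10.726, Delta 2.312, Epsilon 7.131, Zeta 6.006.
Jefferson allocation: Alpha 2, Beta 13, Gamma 11, Delta 2, Epsilon 7, Zeta 6.
Every allocation lies between the lower and upper quota.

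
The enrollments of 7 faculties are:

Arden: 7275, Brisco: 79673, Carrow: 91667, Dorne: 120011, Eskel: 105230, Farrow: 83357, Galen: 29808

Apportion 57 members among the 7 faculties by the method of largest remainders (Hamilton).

Arden 1, Brisco 9, Carrow 10, Dorne 13, Eskel 12, Farrow 9, Galen 3

Standard divisor: 517021 ÷ 57 ≈ 9070.544.
Standard quotas: Arden 0.8020, Brisco 8.7837, Carrow 10.1060, Dorne 13.2308, Eskel 11.6013, Farrow 9.1899, Galen 3.2862.
Lower quotas: Arden 0, Brisco 8, Carrow 10, Dorne 13, Eskel 11, Farrow 9, Galen 3 (sum 54, leaving 3 seats).
Remainders in descending order: Arden 0.8020, Brisco 0.7837, Eskel 0.6013, Galen 0.2862, Dorne 0.2308, Farrow 0.1899, Carrow 0.1060.
The surplus seats go to Arden, Brisco, Eskel.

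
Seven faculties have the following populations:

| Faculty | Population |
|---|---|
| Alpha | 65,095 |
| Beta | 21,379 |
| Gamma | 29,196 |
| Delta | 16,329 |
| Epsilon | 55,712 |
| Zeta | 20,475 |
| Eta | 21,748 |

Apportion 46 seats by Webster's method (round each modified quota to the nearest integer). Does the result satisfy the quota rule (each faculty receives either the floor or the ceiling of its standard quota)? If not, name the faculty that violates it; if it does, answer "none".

none

Standard quotas: Alpha 13.023, Beta 4.277, Gamma 5.841, Delta 3.267, Epsilon 11.146, Zeta 4.096, Eta 4.351.
Webster allocation: Alpha 13, Beta 4, Gamma 6, Delta 3, Epsilon 12, Zeta 4, Eta 4.
Every allocation lies between the lower and upper quota.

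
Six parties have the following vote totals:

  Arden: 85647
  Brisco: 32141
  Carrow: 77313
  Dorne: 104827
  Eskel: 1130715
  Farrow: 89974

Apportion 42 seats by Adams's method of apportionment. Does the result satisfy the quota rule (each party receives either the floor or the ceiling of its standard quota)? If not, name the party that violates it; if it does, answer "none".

Standard quotas: Arden 2.366, Brisco 0.888, Carrow 2.135, Dorne 2.895, Eskel 31.231, Farrow 2.485.
Adams allocation: Arden 3, Brisco 1, Carrow 2, Dorne 3, Eskel 30, Farrow 3.
Eskel has quota 31.231 (lower 31, upper 32) but receives 30 — outside the quota interval.

Eskel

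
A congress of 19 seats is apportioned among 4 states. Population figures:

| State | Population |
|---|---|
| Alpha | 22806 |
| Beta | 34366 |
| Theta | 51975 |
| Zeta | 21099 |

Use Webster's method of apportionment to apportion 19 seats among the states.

Standard divisor 130246/19 ≈ 6855.053; standard quotas: Alpha 3.327, Beta 5.013, Theta 7.582, Zeta 3.078.
Rounding to the nearest integer gives Alpha 3, Beta 5, Theta 8, Zeta 3 — total 19, matching the house size, so no adjustment is needed.

Alpha 3, Beta 5, Theta 8, Zeta 3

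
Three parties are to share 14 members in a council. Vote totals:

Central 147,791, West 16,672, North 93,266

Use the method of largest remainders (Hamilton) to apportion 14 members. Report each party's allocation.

Central: 8, West: 1, North: 5

Standard divisor: 257729 ÷ 14 ≈ 18409.214.
Standard quotas: Central 8.0281, West 0.9056, North 5.0663.
Lower quotas: Central 8, West 0, North 5 (sum 13, leaving 1 seat).
Remainders in descending order: West 0.9056, North 0.0663, Central 0.0281.
The surplus seat goes to West.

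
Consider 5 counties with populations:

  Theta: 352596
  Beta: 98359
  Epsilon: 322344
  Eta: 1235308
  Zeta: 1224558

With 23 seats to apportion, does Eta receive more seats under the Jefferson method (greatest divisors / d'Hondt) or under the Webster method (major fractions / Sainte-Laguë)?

Jefferson: Theta 2, Beta 0, Epsilon 2, Eta 10, Zeta 9.
Webster: Theta 2, Beta 1, Epsilon 2, Eta 9, Zeta 9.
Eta gets 10 under Jefferson and 9 under Webster.

Jefferson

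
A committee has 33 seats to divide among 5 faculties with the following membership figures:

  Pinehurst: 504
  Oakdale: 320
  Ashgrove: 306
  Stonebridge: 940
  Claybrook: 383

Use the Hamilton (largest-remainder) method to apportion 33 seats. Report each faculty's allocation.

Pinehurst=7, Oakdale=4, Ashgrove=4, Stonebridge=13, Claybrook=5

Standard divisor: 2453 ÷ 33 ≈ 74.333.
Standard quotas: Pinehurst 6.780, Oakdale 4.305, Ashgrove 4.117, Stonebridge 12.646, Claybrook 5.152.
Lower quotas: Pinehurst 6, Oakdale 4, Ashgrove 4, Stonebridge 12, Claybrook 5 (sum 31, leaving 2 seats).
Remainders in descending order: Pinehurst 0.780, Stonebridge 0.646, Oakdale 0.305, Claybrook 0.152, Ashgrove 0.117.
The surplus seats go to Pinehurst, Stonebridge.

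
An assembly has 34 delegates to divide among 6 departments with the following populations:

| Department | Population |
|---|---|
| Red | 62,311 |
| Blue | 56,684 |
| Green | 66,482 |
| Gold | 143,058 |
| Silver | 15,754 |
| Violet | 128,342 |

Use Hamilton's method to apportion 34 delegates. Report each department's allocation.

Standard divisor: 472631 ÷ 34 ≈ 13900.912.
Standard quotas: Red 4.4825, Blue 4.0777, Green 4.7826, Gold 10.2913, Silver 1.1333, Violet 9.2326.
Lower quotas: Red 4, Blue 4, Green 4, Gold 10, Silver 1, Violet 9 (sum 32, leaving 2 seats).
Remainders in descending order: Green 0.7826, Red 0.4825, Gold 0.2913, Violet 0.2326, Silver 0.1333, Blue 0.0777.
Largest remainders: Green, Red receive the extra seats.

Red 5, Blue 4, Green 5, Gold 10, Silver 1, Violet 9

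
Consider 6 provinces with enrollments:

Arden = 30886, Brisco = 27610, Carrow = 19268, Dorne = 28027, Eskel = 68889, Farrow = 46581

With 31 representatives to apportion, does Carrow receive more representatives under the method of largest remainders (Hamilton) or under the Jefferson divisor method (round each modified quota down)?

Hamilton: Arden 4, Brisco 4, Carrow 3, Dorne 4, Eskel 10, Farrow 6.
Jefferson: Arden 4, Brisco 4, Carrow 2, Dorne 4, Eskel 10, Farrow 7.
Carrow gets 3 under Hamilton and 2 under Jefferson.

Hamilton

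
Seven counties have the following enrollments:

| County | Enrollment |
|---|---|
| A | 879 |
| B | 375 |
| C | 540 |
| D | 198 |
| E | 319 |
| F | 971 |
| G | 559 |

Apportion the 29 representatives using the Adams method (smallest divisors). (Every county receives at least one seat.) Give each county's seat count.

Standard divisor 3841/29 ≈ 132.448; standard quotas: A 6.637, B 2.831, C 4.077, D 1.495, E 2.408, F 7.331, G 4.221.
Rounding up gives 7, 3, 5, 2, 3, 8, 5 = 33 seats, so the divisor must be adjusted.
With modified divisor 150: modified quotas A 5.860, B 2.500, C 3.600, D 1.320, E 2.127, F 6.473, G 3.727.
Rounding up: A 6, B 3, C 4, D 2, E 3, F 7, G 4 (total 29).

A: 6, B: 3, C: 4, D: 2, E: 3, F: 7, G: 4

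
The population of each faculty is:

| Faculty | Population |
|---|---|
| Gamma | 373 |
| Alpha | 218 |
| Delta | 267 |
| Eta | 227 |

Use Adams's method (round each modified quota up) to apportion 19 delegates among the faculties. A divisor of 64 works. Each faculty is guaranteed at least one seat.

Gamma: 6, Alpha: 4, Delta: 5, Eta: 4

With modified divisor 64: modified quotas Gamma 5.828, Alpha 3.406, Delta 4.172, Eta 3.547.
Rounding up: Gamma 6, Alpha 4, Delta 5, Eta 4 (total 19).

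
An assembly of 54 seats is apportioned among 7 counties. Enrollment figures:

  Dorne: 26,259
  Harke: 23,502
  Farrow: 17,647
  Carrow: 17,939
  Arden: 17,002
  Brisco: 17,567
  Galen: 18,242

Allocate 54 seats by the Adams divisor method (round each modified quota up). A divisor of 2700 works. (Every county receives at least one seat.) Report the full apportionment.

Dorne 10, Harke 9, Farrow 7, Carrow 7, Arden 7, Brisco 7, Galen 7

With modified divisor 2700: modified quotas Dorne 9.726, Harke 8.704, Farrow 6.536, Carrow 6.644, Arden 6.297, Brisco 6.506, Galen 6.756.
Rounding up: Dorne 10, Harke 9, Farrow 7, Carrow 7, Arden 7, Brisco 7, Galen 7 (total 54).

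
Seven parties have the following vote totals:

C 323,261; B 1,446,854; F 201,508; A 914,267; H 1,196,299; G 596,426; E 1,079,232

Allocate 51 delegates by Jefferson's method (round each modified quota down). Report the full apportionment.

C: 3, B: 13, F: 1, A: 8, H: 11, G: 5, E: 10

Standard divisor 5757847/51 ≈ 112898.961; standard quotas: C 2.863, B 12.815, F 1.785, A 8.098, H 10.596, G 5.283, E 9.559.
Rounding down gives 2, 12, 1, 8, 10, 5, 9 = 47 seats, so the divisor must be adjusted.
With modified divisor 105600: modified quotas C 3.061, B 13.701, F 1.908, A 8.658, H 11.329, G 5.648, E 10.220.
Rounding down: C 3, B 13, F 1, A 8, H 11, G 5, E 10 (total 51).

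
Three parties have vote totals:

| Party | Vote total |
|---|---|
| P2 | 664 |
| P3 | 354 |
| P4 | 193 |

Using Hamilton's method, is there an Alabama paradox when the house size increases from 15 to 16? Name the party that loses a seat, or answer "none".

P4

At 15 seats: P2 8, P3 4, P4 3.
At 16 seats: P2 9, P3 5, P4 2.
P4 drops from 3 to 2.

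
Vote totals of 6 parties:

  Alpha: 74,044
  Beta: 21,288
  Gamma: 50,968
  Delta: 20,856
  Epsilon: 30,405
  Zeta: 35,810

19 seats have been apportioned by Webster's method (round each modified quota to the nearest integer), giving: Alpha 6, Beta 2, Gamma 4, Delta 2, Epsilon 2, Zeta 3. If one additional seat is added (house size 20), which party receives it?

Priority for the next seat is population ÷ (current seats + 0.5).
Priorities: Alpha 11391.385, Beta 8515.200, Gamma 11326.222, Delta 8342.400, Epsilon 12162.000, Zeta 10231.429.
Highest priority: Epsilon.

Epsilon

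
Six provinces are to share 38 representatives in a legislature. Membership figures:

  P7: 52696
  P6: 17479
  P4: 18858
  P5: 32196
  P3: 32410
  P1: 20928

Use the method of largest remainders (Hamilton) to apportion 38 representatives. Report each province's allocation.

P7 11; P6 4; P4 4; P5 7; P3 7; P1 5

Total 174567; standard divisor 174567/38 ≈ 4593.868.
Standard quotas: P7 11.4709, P6 3.8049, P4 4.1050, P5 7.0085, P3 7.0551, P1 4.5556.
Lower quotas: P7 11, P6 3, P4 4, P5 7, P3 7, P1 4 (sum 36, leaving 2 seats).
Remainders in descending order: P6 0.8049, P1 0.5556, P7 0.4709, P4 0.1050, P3 0.0551, P5 0.0085.
Largest remainders: P6, P1 receive the extra seats.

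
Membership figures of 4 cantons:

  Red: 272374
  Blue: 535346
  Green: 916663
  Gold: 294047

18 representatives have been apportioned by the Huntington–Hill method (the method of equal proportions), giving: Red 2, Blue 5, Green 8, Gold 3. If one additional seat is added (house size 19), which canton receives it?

Red

Priority for the next seat is population ÷ (√(s·(s+1))).
Priorities: Red 111196.220, Blue 97740.360, Green 108029.771, Gold 84884.057.
Highest priority: Red.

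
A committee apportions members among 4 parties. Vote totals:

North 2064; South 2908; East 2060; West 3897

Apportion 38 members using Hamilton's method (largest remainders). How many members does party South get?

Total 10929; standard divisor 10929/38 ≈ 287.605.
Standard quotas: North 7.177, South 10.111, East 7.163, West 13.550.
Lower quotas: North 7, South 10, East 7, West 13 (sum 37, leaving 1 seat).
Remainders in descending order: West 0.550, North 0.177, East 0.163, South 0.111.
The surplus seat goes to West.
South receives 10.

10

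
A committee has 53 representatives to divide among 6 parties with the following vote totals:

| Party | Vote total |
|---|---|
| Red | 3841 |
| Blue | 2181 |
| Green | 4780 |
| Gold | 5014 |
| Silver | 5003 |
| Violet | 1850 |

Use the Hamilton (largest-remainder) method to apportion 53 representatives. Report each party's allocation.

Red=9, Blue=5, Green=11, Gold=12, Silver=12, Violet=4

Total 22669; standard divisor 22669/53 ≈ 427.717.
Standard quotas: Red 8.9802, Blue 5.0992, Green 11.1756, Gold 11.7227, Silver 11.6970, Violet 4.3253.
Lower quotas: Red 8, Blue 5, Green 11, Gold 11, Silver 11, Violet 4 (sum 50, leaving 3 seats).
Remainders in descending order: Red 0.9802, Gold 0.7227, Silver 0.6970, Violet 0.3253, Green 0.1756, Blue 0.0992.
Largest remainders: Red, Gold, Silver receive the extra seats.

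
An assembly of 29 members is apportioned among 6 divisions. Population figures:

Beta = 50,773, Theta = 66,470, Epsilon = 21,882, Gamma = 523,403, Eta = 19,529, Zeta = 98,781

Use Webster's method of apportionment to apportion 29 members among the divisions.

Standard divisor 780838/29 ≈ 26925.448; standard quotas: Beta 1.886, Theta 2.469, Epsilon 0.813, Gamma 19.439, Eta 0.725, Zeta 3.669.
Rounding to the nearest integer gives Beta 2, Theta 2, Epsilon 1, Gamma 19, Eta 1, Zeta 4 — total 29, matching the house size, so no adjustment is needed.

Beta=2; Theta=2; Epsilon=1; Gamma=19; Eta=1; Zeta=4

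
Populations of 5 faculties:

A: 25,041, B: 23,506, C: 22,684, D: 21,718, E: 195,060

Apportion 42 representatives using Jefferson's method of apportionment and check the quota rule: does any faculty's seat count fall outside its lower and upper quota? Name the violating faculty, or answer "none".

Standard quotas: A 3.652, B 3.428, C 3.308, D 3.167, E 28.445.
Jefferson allocation: A 3, B 3, C 3, D 3, E 30.
E has quota 28.445 (lower 28, upper 29) but receives 30 — outside the quota interval.

E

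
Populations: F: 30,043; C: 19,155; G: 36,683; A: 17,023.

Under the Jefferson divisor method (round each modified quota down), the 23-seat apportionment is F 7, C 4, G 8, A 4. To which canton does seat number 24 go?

G

Priority for the next seat is population ÷ (current seats + 1).
Priorities: F 3755.375, C 3831.000, G 4075.889, A 3404.600.
Highest priority: G.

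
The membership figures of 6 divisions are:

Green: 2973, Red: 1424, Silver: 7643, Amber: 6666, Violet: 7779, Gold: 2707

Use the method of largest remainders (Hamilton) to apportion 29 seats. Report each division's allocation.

The standard divisor is 29192/29 ≈ 1006.621.
Standard quotas: Green 2.9534, Red 1.4146, Silver 7.5927, Amber 6.6222, Violet 7.7278, Gold 2.6892.
Lower quotas: Green 2, Red 1, Silver 7, Amber 6, Violet 7, Gold 2 (sum 25, leaving 4 seats).
Remainders in descending order: Green 0.9534, Violet 0.7278, Gold 0.6892, Amber 0.6222, Silver 0.5927, Red 0.4146.
The surplus seats go to Green, Violet, Gold, Amber.

Green 3, Red 1, Silver 7, Amber 7, Violet 8, Gold 3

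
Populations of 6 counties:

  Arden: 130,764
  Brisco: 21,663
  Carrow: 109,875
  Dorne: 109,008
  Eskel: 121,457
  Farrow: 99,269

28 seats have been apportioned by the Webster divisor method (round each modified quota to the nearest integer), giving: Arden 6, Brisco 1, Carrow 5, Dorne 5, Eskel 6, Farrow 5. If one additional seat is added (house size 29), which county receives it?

Arden

Priority for the next seat is population ÷ (current seats + 0.5).
Priorities: Arden 20117.538, Brisco 14442.000, Carrow 19977.273, Dorne 19819.636, Eskel 18685.692, Farrow 18048.909.
Highest priority: Arden.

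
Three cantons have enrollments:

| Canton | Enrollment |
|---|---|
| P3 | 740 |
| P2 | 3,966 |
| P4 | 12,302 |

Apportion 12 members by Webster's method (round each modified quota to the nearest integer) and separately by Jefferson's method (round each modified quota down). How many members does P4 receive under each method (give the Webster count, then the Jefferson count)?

8 and 9

Webster: P3 1, P2 3, P4 8.
Jefferson: P3 0, P2 3, P4 9.
P4 gets 8 under Webster and 9 under Jefferson.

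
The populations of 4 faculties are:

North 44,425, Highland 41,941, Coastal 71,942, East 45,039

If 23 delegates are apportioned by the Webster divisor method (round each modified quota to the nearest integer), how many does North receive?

Standard divisor 203347/23 ≈ 8841.174; standard quotas: North 5.025, Highland 4.744, Coastal 8.137, East 5.094.
Rounding to the nearest integer gives North 5, Highland 5, Coastal 8, East 5 — total 23, matching the house size, so no adjustment is needed.
North receives 5.

5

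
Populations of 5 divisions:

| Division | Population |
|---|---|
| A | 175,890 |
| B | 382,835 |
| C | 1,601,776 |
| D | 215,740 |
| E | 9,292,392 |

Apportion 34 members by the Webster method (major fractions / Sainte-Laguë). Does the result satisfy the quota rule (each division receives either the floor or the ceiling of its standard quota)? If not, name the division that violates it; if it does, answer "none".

E

Standard quotas: A 0.513, B 1.116, C 4.667, D 0.629, E 27.076.
Webster allocation: A 1, B 1, C 5, D 1, E 26.
E has quota 27.076 (lower 27, upper 28) but receives 26 — outside the quota interval.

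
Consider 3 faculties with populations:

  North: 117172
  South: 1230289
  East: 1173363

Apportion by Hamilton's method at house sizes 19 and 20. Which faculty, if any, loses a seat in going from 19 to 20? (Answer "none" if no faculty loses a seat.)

none

At 19 seats: North 1, South 9, East 9.
At 20 seats: North 1, South 10, East 9.
No faculty's allocation decreased.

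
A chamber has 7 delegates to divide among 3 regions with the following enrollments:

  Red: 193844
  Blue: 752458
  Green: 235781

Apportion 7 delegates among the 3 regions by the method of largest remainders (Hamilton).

Total 1182083; standard divisor 1182083/7 = 168869.
Standard quotas: Red 1.1479, Blue 4.4559, Green 1.3962.
Lower quotas: Red 1, Blue 4, Green 1 (sum 6, leaving 1 seat).
Remainders in descending order: Blue 0.4559, Green 0.3962, Red 0.1479.
Largest remainder: Blue receives the extra seat.

Red 1; Blue 5; Green 1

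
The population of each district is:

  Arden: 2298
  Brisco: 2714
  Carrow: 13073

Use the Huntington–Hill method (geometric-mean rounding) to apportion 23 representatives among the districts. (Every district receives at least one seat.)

Arden: 3; Brisco: 3; Carrow: 17

With divisor 788: modified quotas Arden 2.916, Brisco 3.444, Carrow 16.590.
Geometric-mean thresholds: Arden √(2·3)=2.449, Brisco √(3·4)=3.464, Carrow √(16·17)=16.492.
Each quota rounded against its threshold gives Arden 3, Brisco 3, Carrow 17 (total 23).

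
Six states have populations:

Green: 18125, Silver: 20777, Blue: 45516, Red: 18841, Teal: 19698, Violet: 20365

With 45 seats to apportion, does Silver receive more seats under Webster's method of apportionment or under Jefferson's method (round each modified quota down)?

Webster

Webster: Green 6, Silver 7, Blue 14, Red 6, Teal 6, Violet 6.
Jefferson: Green 6, Silver 6, Blue 15, Red 6, Teal 6, Violet 6.
Silver gets 7 under Webster and 6 under Jefferson.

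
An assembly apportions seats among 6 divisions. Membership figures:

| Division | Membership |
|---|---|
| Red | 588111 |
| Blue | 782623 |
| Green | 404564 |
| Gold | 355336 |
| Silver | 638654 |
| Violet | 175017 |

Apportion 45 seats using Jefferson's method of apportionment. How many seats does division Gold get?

5

Standard divisor 2944305/45 ≈ 65429; standard quotas: Red 8.989, Blue 11.961, Green 6.183, Gold 5.431, Silver 9.761, Violet 2.675.
Rounding down gives 8, 11, 6, 5, 9, 2 = 41 seats, so the divisor must be adjusted.
With modified divisor 59700: modified quotas Red 9.851, Blue 13.109, Green 6.777, Gold 5.952, Silver 10.698, Violet 2.932.
Rounding down: Red 9, Blue 13, Green 6, Gold 5, Silver 10, Violet 2 (total 45).
Gold receives 5.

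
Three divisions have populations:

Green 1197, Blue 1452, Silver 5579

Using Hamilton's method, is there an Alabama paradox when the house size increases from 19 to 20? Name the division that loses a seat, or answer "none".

none

At 19 seats: Green 3, Blue 3, Silver 13.
At 20 seats: Green 3, Blue 3, Silver 14.
No division's allocation decreased.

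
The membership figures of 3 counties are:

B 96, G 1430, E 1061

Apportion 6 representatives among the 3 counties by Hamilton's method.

Total 2587; standard divisor 2587/6 ≈ 431.167.
Standard quotas: B 0.223, G 3.317, E 2.461.
Lower quotas: B 0, G 3, E 2 (sum 5, leaving 1 seat).
Remainders in descending order: E 0.461, G 0.317, B 0.223.
The surplus seat goes to E.

B 0, G 3, E 3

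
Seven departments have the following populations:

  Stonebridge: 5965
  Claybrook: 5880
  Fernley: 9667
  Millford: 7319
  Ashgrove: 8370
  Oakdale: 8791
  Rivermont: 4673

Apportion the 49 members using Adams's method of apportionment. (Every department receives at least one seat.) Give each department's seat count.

Standard divisor 50665/49 ≈ 1033.98; standard quotas: Stonebridge 5.769, Claybrook 5.687, Fernley 9.349, Millford 7.078, Ashgrove 8.095, Oakdale 8.502, Rivermont 4.519.
Rounding up gives 6, 6, 10, 8, 9, 9, 5 = 53 seats, so the divisor must be adjusted.
With modified divisor 1130: modified quotas Stonebridge 5.279, Claybrook 5.204, Fernley 8.555, Millford 6.477, Ashgrove 7.407, Oakdale 7.780, Rivermont 4.135.
Rounding up: Stonebridge 6, Claybrook 6, Fernley 9, Millford 7, Ashgrove 8, Oakdale 8, Rivermont 5 (total 49).

Stonebridge 6, Claybrook 6, Fernley 9, Millford 7, Ashgrove 8, Oakdale 8, Rivermont 5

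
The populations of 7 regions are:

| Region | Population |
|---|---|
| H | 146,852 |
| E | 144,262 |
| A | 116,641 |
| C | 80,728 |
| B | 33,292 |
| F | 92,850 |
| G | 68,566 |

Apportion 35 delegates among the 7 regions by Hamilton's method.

H 8; E 7; A 6; C 4; B 2; F 5; G 3

The standard divisor is 683191/35 ≈ 19519.743.
Standard quotas: H 7.5233, E 7.3906, A 5.9755, C 4.1357, B 1.7056, F 4.7567, G 3.5126.
Lower quotas: H 7, E 7, A 5, C 4, B 1, F 4, G 3 (sum 31, leaving 4 seats).
Remainders in descending order: A 0.9755, F 0.7567, B 0.7056, H 0.5233, G 0.5126, E 0.3906, C 0.1357.
The surplus seats go to A, F, B, H.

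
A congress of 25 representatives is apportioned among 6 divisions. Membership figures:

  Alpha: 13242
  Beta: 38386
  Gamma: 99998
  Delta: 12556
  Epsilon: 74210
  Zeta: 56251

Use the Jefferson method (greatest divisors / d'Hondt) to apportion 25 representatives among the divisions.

Standard divisor 294643/25 ≈ 11785.72; standard quotas: Alpha 1.124, Beta 3.257, Gamma 8.485, Delta 1.065, Epsilon 6.297, Zeta 4.773.
Rounding down gives 1, 3, 8, 1, 6, 4 = 23 seats, so the divisor must be adjusted.
With modified divisor 10900: modified quotas Alpha 1.215, Beta 3.522, Gamma 9.174, Delta 1.152, Epsilon 6.808, Zeta 5.161.
Rounding down: Alpha 1, Beta 3, Gamma 9, Delta 1, Epsilon 6, Zeta 5 (total 25).

Alpha 1; Beta 3; Gamma 9; Delta 1; Epsilon 6; Zeta 5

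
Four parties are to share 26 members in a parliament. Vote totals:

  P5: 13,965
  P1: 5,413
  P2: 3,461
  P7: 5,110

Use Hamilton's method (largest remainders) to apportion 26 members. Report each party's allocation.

P5 13, P1 5, P2 3, P7 5

The standard divisor is 27949/26 ≈ 1074.962.
Standard quotas: P5 12.9912, P1 5.0355, P2 3.2197, P7 4.7537.
Lower quotas: P5 12, P1 5, P2 3, P7 4 (sum 24, leaving 2 seats).
Remainders in descending order: P5 0.9912, P7 0.7537, P2 0.2197, P1 0.0355.
The surplus seats go to P5, P7.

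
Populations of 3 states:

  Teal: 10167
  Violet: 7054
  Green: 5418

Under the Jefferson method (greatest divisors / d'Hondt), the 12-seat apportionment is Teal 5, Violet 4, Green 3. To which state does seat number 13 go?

Teal

Priority for the next seat is population ÷ (current seats + 1).
Priorities: Teal 1694.500, Violet 1410.800, Green 1354.500.
Highest priority: Teal.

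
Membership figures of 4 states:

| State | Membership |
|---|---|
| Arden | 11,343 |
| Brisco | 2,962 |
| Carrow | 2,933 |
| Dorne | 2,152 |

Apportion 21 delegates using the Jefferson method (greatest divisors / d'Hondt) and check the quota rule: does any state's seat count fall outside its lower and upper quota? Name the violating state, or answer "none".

Standard quotas: Arden 12.285, Brisco 3.208, Carrow 3.177, Dorne 2.331.
Jefferson allocation: Arden 13, Brisco 3, Carrow 3, Dorne 2.
Every allocation lies between the lower and upper quota.

none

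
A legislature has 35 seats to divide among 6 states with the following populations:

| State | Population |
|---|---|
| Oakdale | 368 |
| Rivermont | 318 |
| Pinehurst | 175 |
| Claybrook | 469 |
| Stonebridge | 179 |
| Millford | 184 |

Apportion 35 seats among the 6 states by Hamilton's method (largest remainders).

Total 1693; standard divisor 1693/35 ≈ 48.371.
Standard quotas: Oakdale 7.608, Rivermont 6.574, Pinehurst 3.618, Claybrook 9.696, Stonebridge 3.701, Millford 3.804.
Lower quotas: Oakdale 7, Rivermont 6, Pinehurst 3, Claybrook 9, Stonebridge 3, Millford 3 (sum 31, leaving 4 seats).
Remainders in descending order: Millford 0.804, Stonebridge 0.701, Claybrook 0.696, Pinehurst 0.618, Oakdale 0.608, Rivermont 0.574.
The surplus seats go to Millford, Stonebridge, Claybrook, Pinehurst.

Oakdale 7, Rivermont 6, Pinehurst 4, Claybrook 10, Stonebridge 4, Millford 4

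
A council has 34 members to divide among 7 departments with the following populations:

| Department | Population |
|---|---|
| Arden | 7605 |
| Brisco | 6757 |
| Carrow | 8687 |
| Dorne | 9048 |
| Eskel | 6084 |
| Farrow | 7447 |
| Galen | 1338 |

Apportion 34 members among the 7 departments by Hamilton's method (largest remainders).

Arden 6, Brisco 5, Carrow 6, Dorne 7, Eskel 4, Farrow 5, Galen 1

Standard divisor: 46966 ÷ 34 ≈ 1381.353.
Standard quotas: Arden 5.5055, Brisco 4.8916, Carrow 6.2888, Dorne 6.5501, Eskel 4.4044, Farrow 5.3911, Galen 0.9686.
Lower quotas: Arden 5, Brisco 4, Carrow 6, Dorne 6, Eskel 4, Farrow 5, Galen 0 (sum 30, leaving 4 seats).
Remainders in descending order: Galen 0.9686, Brisco 0.8916, Dorne 0.5501, Arden 0.5055, Eskel 0.4044, Farrow 0.3911, Carrow 0.2888.
The surplus seats go to Galen, Brisco, Dorne, Arden.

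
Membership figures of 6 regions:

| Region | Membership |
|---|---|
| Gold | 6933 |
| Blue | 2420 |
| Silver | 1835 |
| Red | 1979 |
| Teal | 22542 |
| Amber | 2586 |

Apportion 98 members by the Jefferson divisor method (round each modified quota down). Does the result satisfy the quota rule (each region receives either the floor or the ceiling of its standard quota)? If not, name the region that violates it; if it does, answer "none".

Standard quotas: Gold 17.742, Blue 6.193, Silver 4.696, Red 5.064, Teal 57.687, Amber 6.618.
Jefferson allocation: Gold 18, Blue 6, Silver 4, Red 5, Teal 59, Amber 6.
Teal has quota 57.687 (lower 57, upper 58) but receives 59 — outside the quota interval.

Teal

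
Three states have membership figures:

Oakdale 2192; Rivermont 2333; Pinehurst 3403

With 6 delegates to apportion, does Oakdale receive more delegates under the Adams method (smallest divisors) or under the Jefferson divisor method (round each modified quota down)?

Adams

Adams: Oakdale 2, Rivermont 2, Pinehurst 2.
Jefferson: Oakdale 1, Rivermont 2, Pinehurst 3.
Oakdale gets 2 under Adams and 1 under Jefferson.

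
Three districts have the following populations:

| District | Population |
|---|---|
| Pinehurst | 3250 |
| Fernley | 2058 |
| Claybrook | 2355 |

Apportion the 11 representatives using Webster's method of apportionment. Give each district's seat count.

Pinehurst 5, Fernley 3, Claybrook 3

Standard divisor 7663/11 ≈ 696.636; standard quotas: Pinehurst 4.665, Fernley 2.954, Claybrook 3.381.
Rounding to the nearest integer gives Pinehurst 5, Fernley 3, Claybrook 3 — total 11, matching the house size, so no adjustment is needed.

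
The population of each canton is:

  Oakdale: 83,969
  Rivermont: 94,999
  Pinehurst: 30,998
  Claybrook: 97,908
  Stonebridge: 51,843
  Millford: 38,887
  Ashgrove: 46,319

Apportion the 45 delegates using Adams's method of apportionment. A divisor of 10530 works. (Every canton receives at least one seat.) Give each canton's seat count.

Oakdale: 8, Rivermont: 10, Pinehurst: 3, Claybrook: 10, Stonebridge: 5, Millford: 4, Ashgrove: 5

With modified divisor 10530: modified quotas Oakdale 7.974, Rivermont 9.022, Pinehurst 2.944, Claybrook 9.298, Stonebridge 4.923, Millford 3.693, Ashgrove 4.399.
Rounding up: Oakdale 8, Rivermont 10, Pinehurst 3, Claybrook 10, Stonebridge 5, Millford 4, Ashgrove 5 (total 45).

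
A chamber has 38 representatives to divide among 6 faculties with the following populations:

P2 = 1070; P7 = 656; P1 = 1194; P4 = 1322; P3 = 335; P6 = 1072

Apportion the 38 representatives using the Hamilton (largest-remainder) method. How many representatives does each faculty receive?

Total 5649; standard divisor 5649/38 ≈ 148.658.
Standard quotas: P2 7.198, P7 4.413, P1 8.032, P4 8.893, P3 2.253, P6 7.211.
Lower quotas: P2 7, P7 4, P1 8, P4 8, P3 2, P6 7 (sum 36, leaving 2 seats).
Remainders in descending order: P4 0.893, P7 0.413, P3 0.253, P6 0.211, P2 0.198, P1 0.032.
The surplus seats go to P4, P7.

P2 7, P7 5, P1 8, P4 9, P3 2, P6 7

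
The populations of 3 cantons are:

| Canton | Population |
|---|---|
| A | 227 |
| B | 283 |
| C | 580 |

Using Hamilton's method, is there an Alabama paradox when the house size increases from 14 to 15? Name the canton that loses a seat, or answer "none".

none

At 14 seats: A 3, B 4, C 7.
At 15 seats: A 3, B 4, C 8.
No canton's allocation decreased.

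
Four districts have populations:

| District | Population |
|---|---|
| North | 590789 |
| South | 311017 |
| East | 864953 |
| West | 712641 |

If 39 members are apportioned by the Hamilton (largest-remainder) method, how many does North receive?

The standard divisor is 2479400/39 ≈ 63574.359.
Standard quotas: North 9.2929, South 4.8922, East 13.6054, West 11.2096.
Lower quotas: North 9, South 4, East 13, West 11 (sum 37, leaving 2 seats).
Remainders in descending order: South 0.8922, East 0.6054, North 0.2929, West 0.2096.
The surplus seats go to South, East.
North receives 9.

9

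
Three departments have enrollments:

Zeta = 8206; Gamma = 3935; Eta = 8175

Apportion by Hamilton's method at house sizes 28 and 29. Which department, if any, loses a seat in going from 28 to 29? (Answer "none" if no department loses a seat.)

At 28 seats: Zeta 11, Gamma 6, Eta 11.
At 29 seats: Zeta 12, Gamma 5, Eta 12.
Gamma drops from 6 to 5.

Gamma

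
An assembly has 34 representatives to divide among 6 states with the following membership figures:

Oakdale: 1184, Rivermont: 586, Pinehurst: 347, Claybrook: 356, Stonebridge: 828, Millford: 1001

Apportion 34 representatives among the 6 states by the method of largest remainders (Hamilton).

Oakdale 9, Rivermont 5, Pinehurst 3, Claybrook 3, Stonebridge 6, Millford 8

Total 4302; standard divisor 4302/34 ≈ 126.529.
Standard quotas: Oakdale 9.358, Rivermont 4.631, Pinehurst 2.742, Claybrook 2.814, Stonebridge 6.544, Millford 7.911.
Lower quotas: Oakdale 9, Rivermont 4, Pinehurst 2, Claybrook 2, Stonebridge 6, Millford 7 (sum 30, leaving 4 seats).
Remainders in descending order: Millford 0.911, Claybrook 0.814, Pinehurst 0.742, Rivermont 0.631, Stonebridge 0.544, Oakdale 0.358.
The surplus seats go to Millford, Claybrook, Pinehurst, Rivermont.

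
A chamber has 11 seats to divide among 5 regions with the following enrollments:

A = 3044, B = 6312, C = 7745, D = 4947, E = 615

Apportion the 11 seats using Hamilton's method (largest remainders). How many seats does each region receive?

A: 2, B: 3, C: 4, D: 2, E: 0

Standard divisor: 22663 ÷ 11 ≈ 2060.273.
Standard quotas: A 1.4775, B 3.0637, C 3.7592, D 2.4011, E 0.2985.
Lower quotas: A 1, B 3, C 3, D 2, E 0 (sum 9, leaving 2 seats).
Remainders in descending order: C 0.7592, A 0.4775, D 0.4011, E 0.2985, B 0.0637.
Largest remainders: C, A receive the extra seats.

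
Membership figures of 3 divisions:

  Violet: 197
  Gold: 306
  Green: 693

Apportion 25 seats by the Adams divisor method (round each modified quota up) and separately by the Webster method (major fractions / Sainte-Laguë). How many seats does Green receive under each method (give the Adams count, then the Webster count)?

14 and 15

Adams: Violet 4, Gold 7, Green 14.
Webster: Violet 4, Gold 6, Green 15.
Green gets 14 under Adams and 15 under Webster.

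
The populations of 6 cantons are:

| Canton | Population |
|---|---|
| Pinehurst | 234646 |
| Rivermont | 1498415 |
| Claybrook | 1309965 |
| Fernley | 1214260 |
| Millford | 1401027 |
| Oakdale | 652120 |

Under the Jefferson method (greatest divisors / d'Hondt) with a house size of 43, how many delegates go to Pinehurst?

Standard divisor 6310433/43 ≈ 146754.256; standard quotas: Pinehurst 1.599, Rivermont 10.210, Claybrook 8.926, Fernley 8.274, Millford 9.547, Oakdale 4.444.
Rounding down gives 1, 10, 8, 8, 9, 4 = 40 seats, so the divisor must be adjusted.
With modified divisor 135600: modified quotas Pinehurst 1.730, Rivermont 11.050, Claybrook 9.661, Fernley 8.955, Millford 10.332, Oakdale 4.809.
Rounding down: Pinehurst 1, Rivermont 11, Claybrook 9, Fernley 8, Millford 10, Oakdale 4 (total 43).
Pinehurst receives 1.

1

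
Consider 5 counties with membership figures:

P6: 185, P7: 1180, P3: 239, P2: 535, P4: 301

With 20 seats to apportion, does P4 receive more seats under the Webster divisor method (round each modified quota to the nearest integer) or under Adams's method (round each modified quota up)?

Adams

Webster: P6 2, P7 10, P3 2, P2 4, P4 2.
Adams: P6 2, P7 9, P3 2, P2 4, P4 3.
P4 gets 2 under Webster and 3 under Adams.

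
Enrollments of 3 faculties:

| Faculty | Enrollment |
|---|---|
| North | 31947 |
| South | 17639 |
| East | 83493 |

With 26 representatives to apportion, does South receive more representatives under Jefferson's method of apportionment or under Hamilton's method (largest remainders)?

Jefferson: North 6, South 3, East 17.
Hamilton: North 6, South 4, East 16.
South gets 3 under Jefferson and 4 under Hamilton.

Hamilton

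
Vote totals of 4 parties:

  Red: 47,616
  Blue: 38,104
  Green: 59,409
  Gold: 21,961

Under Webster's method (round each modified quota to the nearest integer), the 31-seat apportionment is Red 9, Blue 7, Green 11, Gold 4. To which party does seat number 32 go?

Priority for the next seat is population ÷ (current seats + 0.5).
Priorities: Red 5012.211, Blue 5080.533, Green 5166.000, Gold 4880.222.
Highest priority: Green.

Green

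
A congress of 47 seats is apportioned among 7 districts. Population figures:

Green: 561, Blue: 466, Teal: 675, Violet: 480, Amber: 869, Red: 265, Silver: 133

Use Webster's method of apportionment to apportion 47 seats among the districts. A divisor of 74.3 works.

Green 8; Blue 6; Teal 9; Violet 6; Amber 12; Red 4; Silver 2

With modified divisor 74.3: modified quotas Green 7.550, Blue 6.272, Teal 9.085, Violet 6.460, Amber 11.696, Red 3.567, Silver 1.790.
Rounding to the nearest integer: Green 8, Blue 6, Teal 9, Violet 6, Amber 12, Red 4, Silver 2 (total 47).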